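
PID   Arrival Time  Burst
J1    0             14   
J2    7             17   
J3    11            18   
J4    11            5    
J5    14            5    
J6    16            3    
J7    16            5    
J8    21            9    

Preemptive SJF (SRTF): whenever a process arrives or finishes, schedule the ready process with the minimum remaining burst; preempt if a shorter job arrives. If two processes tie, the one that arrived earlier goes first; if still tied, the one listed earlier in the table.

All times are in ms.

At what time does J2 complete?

Schedule: | J1 0-14 | J4 14-19 | J6 19-22 | J5 22-27 | J7 27-32 | J8 32-41 | J2 41-58 | J3 58-76 |
Completion: J1=14  J2=58  J3=76  J4=19  J5=27  J6=22  J7=32  J8=41
Turnaround (C−A): J1=14  J2=51  J3=65  J4=8  J5=13  J6=6  J7=16  J8=20

58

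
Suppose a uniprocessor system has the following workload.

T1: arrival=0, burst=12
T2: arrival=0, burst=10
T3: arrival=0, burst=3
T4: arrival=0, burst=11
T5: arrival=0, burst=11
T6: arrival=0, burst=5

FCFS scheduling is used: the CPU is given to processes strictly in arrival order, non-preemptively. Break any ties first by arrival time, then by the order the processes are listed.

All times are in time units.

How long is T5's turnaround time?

Schedule: | T1 0-12 | T2 12-22 | T3 22-25 | T4 25-36 | T5 36-47 | T6 47-52 |
Completion: T1=12  T2=22  T3=25  T4=36  T5=47  T6=52
Turnaround (C−A): T1=12  T2=22  T3=25  T4=36  T5=47  T6=52
Turnaround(T5) = completion − arrival = 47 − 0 = 47

47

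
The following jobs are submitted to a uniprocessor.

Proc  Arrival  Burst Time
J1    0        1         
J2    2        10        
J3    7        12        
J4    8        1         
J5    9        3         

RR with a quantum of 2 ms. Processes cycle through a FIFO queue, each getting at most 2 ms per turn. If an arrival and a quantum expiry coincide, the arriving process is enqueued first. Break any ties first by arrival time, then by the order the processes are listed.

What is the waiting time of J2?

7

Gantt: | J1 0-1 | idle 1-2 | J2 2-8 | J3 8-10 | J4 10-11 | J2 11-13 | J5 13-15 | J3 15-17 | J2 17-19 | J5 19-20 | J3 20-28 |
Completion: J1=1  J2=19  J3=28  J4=11  J5=20
Turnaround (C−A): J1=1  J2=17  J3=21  J4=3  J5=11
Waiting(J2) = turnaround − burst = 17 − 10 = 7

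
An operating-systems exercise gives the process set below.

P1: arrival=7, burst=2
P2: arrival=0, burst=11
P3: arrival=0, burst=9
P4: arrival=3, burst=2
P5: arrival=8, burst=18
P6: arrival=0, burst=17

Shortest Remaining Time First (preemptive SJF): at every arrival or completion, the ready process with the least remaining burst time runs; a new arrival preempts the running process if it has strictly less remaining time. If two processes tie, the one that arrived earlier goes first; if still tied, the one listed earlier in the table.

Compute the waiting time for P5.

Timeline: | P3 0-3 | P4 3-5 | P3 5-7 | P1 7-9 | P3 9-13 | P2 13-24 | P6 24-41 | P5 41-59 |
Completion: P1=9  P2=24  P3=13  P4=5  P5=59  P6=41
Waiting(P5) = turnaround − burst = 51 − 18 = 33

33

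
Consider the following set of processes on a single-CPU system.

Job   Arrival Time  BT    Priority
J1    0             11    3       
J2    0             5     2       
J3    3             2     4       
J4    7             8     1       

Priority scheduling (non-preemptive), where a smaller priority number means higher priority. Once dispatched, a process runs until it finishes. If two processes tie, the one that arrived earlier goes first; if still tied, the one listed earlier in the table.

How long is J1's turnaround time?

16

Schedule: | J2 0-5 | J1 5-16 | J4 16-24 | J3 24-26 |
Completion: J1=16  J2=5  J3=26  J4=24
Turnaround (C−A): J1=16  J2=5  J3=23  J4=17
Turnaround(J1) = completion − arrival = 16 − 0 = 16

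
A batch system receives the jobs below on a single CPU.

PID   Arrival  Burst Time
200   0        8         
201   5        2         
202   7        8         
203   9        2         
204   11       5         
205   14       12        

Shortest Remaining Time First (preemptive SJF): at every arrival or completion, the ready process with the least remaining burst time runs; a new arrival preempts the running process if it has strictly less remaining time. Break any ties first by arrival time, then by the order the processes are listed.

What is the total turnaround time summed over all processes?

Gantt: | 200 0-5 | 201 5-7 | 200 7-10 | 203 10-12 | 204 12-17 | 202 17-25 | 205 25-37 |
Completion: 200=10  201=7  202=25  203=12  204=17  205=37
Turnaround (C−A): 200=10  201=2  202=18  203=3  204=6  205=23
Turnaround = completion − arrival: 200=10, 201=2, 202=18, 203=3, 204=6, 205=23
Total turnaround = 10 + 2 + 18 + 3 + 6 + 23 = 62

62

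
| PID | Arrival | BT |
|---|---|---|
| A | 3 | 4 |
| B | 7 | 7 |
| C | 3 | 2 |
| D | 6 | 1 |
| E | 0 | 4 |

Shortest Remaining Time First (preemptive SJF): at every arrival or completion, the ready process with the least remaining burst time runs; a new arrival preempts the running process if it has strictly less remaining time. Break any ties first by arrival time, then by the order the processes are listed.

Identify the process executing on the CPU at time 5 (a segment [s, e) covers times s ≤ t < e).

C

Timeline: | E 0-4 | C 4-6 | D 6-7 | A 7-11 | B 11-18 |
Completion: A=11  B=18  C=6  D=7  E=4
Turnaround (C−A): A=8  B=11  C=3  D=1  E=4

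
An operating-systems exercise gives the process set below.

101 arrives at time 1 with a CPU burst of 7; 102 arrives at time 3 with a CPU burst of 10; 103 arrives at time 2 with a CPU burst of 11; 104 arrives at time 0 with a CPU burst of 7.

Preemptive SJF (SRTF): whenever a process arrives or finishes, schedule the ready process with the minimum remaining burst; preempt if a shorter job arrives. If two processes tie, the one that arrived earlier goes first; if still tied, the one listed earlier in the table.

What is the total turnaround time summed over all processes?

74

Schedule: | 104 0-7 | 101 7-14 | 102 14-24 | 103 24-35 |
Completion: 101=14  102=24  103=35  104=7
Turnaround (C−A): 101=13  102=21  103=33  104=7
Turnaround = completion − arrival: 101=13, 102=21, 103=33, 104=7
Total turnaround = 13 + 21 + 33 + 7 = 74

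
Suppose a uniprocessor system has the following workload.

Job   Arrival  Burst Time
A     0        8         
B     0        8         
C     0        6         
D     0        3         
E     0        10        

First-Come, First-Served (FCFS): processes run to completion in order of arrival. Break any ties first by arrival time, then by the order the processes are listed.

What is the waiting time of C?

Gantt: | A 0-8 | B 8-16 | C 16-22 | D 22-25 | E 25-35 |
Completion: A=8  B=16  C=22  D=25  E=35
Turnaround (C−A): A=8  B=16  C=22  D=25  E=35
Waiting(C) = turnaround − burst = 22 − 6 = 16

16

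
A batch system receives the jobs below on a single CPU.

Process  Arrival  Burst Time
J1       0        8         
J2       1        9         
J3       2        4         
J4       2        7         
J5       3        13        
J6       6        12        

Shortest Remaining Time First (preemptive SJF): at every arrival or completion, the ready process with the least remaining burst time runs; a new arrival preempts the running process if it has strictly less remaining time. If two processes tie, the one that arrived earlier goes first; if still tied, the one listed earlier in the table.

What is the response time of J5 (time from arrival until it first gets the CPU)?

Gantt: | J1 0-2 | J3 2-6 | J1 6-12 | J4 12-19 | J2 19-28 | J6 28-40 | J5 40-53 |
Completion: J1=12  J2=28  J3=6  J4=19  J5=53  J6=40
Turnaround (C−A): J1=12  J2=27  J3=4  J4=17  J5=50  J6=34
Response(J5) = first start − arrival = 40 − 3 = 37

37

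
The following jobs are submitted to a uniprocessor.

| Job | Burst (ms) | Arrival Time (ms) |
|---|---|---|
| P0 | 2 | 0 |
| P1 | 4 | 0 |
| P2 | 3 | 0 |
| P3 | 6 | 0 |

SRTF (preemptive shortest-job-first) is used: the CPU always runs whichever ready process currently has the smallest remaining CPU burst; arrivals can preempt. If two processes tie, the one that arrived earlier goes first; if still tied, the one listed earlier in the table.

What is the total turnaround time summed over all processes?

Timeline: | P0 0-2 | P2 2-5 | P1 5-9 | P3 9-15 |
Completion: P0=2  P1=9  P2=5  P3=15
Turnaround (C−A): P0=2  P1=9  P2=5  P3=15
Turnaround = completion − arrival: P0=2, P1=9, P2=5, P3=15
Total turnaround = 2 + 9 + 5 + 15 = 31

31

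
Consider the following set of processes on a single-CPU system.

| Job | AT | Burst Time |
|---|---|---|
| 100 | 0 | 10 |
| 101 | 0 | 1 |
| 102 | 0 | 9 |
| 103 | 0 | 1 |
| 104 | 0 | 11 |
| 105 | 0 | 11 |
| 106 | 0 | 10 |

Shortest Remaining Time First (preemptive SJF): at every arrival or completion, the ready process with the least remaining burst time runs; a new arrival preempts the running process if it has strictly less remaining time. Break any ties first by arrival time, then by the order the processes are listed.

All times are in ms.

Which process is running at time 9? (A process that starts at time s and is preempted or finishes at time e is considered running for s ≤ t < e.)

Gantt: | 101 0-1 | 103 1-2 | 102 2-11 | 100 11-21 | 106 21-31 | 104 31-42 | 105 42-53 |
Completion: 100=21  101=1  102=11  103=2  104=42  105=53  106=31
Turnaround (C−A): 100=21  101=1  102=11  103=2  104=42  105=53  106=31

102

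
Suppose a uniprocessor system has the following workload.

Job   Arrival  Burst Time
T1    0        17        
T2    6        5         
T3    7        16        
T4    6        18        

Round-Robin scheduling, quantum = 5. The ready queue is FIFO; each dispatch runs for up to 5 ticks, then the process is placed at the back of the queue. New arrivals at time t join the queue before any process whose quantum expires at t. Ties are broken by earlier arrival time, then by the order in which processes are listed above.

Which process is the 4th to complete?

T3

Gantt: | T1 0-10 | T2 10-15 | T4 15-20 | T3 20-25 | T1 25-30 | T4 30-35 | T3 35-40 | T1 40-42 | T4 42-47 | T3 47-52 | T4 52-55 | T3 55-56 |
Completion: T1=42  T2=15  T3=56  T4=55
Turnaround (C−A): T1=42  T2=9  T3=49  T4=49
Finish order: T2 → T1 → T4 → T3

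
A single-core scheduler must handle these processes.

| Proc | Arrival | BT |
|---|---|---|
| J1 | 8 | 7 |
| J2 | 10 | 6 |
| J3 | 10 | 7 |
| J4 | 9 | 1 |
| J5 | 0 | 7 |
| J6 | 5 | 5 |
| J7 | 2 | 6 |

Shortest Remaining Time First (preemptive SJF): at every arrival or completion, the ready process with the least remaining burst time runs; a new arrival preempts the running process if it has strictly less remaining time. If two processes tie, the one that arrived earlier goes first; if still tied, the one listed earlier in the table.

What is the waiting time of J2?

Schedule: | J5 0-7 | J6 7-9 | J4 9-10 | J6 10-13 | J7 13-19 | J2 19-25 | J1 25-32 | J3 32-39 |
Completion: J1=32  J2=25  J3=39  J4=10  J5=7  J6=13  J7=19
Waiting(J2) = turnaround − burst = 15 − 6 = 9

9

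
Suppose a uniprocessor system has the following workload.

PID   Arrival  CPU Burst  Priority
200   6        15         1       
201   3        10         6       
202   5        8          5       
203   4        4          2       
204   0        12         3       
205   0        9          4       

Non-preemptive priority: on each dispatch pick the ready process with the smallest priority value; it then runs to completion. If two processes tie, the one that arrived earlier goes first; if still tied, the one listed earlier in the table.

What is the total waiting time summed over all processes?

140

Gantt: | 204 0-12 | 200 12-27 | 203 27-31 | 205 31-40 | 202 40-48 | 201 48-58 |
Completion: 200=27  201=58  202=48  203=31  204=12  205=40
Waiting = turnaround − burst: 200=6, 201=45, 202=35, 203=23, 204=0, 205=31
Total waiting = 6 + 45 + 35 + 23 + 0 + 31 = 140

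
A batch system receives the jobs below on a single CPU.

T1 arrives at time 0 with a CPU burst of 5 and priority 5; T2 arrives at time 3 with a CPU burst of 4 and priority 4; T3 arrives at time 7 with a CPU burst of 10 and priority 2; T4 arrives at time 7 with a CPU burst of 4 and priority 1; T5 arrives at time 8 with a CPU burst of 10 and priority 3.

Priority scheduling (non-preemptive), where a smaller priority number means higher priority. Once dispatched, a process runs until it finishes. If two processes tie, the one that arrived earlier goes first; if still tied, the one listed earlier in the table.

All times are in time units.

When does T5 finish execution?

33

Gantt: | T1 0-5 | T2 5-9 | T4 9-13 | T3 13-23 | T5 23-33 |
Completion: T1=5  T2=9  T3=23  T4=13  T5=33
Turnaround (C−A): T1=5  T2=6  T3=16  T4=6  T5=25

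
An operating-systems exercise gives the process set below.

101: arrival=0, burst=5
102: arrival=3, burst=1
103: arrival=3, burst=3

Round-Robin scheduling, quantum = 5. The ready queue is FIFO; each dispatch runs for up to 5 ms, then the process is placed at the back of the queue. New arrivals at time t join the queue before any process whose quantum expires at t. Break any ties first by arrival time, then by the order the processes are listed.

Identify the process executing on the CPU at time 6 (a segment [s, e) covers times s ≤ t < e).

103

Schedule: | 101 0-5 | 102 5-6 | 103 6-9 |
Completion: 101=5  102=6  103=9
Turnaround (C−A): 101=5  102=3  103=6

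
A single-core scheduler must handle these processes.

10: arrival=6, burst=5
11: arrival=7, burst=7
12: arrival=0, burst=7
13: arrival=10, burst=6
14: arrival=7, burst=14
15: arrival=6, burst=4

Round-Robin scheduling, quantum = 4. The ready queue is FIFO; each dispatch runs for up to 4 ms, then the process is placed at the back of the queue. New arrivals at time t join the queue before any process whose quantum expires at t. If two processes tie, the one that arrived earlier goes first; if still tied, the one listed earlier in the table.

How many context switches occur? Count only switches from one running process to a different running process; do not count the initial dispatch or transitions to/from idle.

10

Gantt: | 12 0-7 | 10 7-11 | 15 11-15 | 11 15-19 | 14 19-23 | 13 23-27 | 10 27-28 | 11 28-31 | 14 31-35 | 13 35-37 | 14 37-43 |
Completion: 10=28  11=31  12=7  13=37  14=43  15=15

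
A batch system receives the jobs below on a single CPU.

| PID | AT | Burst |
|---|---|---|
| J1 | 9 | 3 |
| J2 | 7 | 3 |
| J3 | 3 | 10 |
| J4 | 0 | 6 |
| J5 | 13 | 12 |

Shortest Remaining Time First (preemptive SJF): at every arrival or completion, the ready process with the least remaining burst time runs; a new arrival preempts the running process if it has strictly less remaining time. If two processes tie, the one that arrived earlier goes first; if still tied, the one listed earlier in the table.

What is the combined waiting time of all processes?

19

Gantt: | J4 0-6 | J3 6-7 | J2 7-10 | J1 10-13 | J3 13-22 | J5 22-34 |
Completion: J1=13  J2=10  J3=22  J4=6  J5=34
Turnaround (C−A): J1=4  J2=3  J3=19  J4=6  J5=21
Waiting = turnaround − burst: J1=1, J2=0, J3=9, J4=0, J5=9
Total waiting = 1 + 0 + 9 + 0 + 9 = 19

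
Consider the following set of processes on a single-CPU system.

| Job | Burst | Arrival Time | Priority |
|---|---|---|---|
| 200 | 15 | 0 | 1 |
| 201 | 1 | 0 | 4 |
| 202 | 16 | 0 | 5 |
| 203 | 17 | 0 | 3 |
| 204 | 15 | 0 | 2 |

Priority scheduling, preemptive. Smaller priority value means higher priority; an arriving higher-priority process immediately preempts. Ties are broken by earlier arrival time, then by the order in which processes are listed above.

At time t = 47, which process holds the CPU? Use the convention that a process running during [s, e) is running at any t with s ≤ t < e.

Gantt: | 200 0-15 | 204 15-30 | 203 30-47 | 201 47-48 | 202 48-64 |
Completion: 200=15  201=48  202=64  203=47  204=30
Turnaround (C−A): 200=15  201=48  202=64  203=47  204=30

201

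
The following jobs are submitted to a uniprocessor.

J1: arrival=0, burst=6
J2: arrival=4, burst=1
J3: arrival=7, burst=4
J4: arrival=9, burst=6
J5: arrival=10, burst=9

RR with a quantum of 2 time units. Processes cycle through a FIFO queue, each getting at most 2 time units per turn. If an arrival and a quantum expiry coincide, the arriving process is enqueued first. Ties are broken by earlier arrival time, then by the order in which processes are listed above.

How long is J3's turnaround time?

6

Gantt: | J1 0-4 | J2 4-5 | J1 5-7 | J3 7-9 | J4 9-11 | J3 11-13 | J5 13-15 | J4 15-17 | J5 17-19 | J4 19-21 | J5 21-26 |
Completion: J1=7  J2=5  J3=13  J4=21  J5=26
Turnaround (C−A): J1=7  J2=1  J3=6  J4=12  J5=16
Turnaround(J3) = completion − arrival = 13 − 7 = 6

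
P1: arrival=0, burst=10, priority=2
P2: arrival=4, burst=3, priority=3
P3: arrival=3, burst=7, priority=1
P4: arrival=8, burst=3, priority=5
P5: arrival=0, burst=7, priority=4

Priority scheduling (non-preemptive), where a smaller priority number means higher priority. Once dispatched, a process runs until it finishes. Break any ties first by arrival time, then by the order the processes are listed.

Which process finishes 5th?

P4

Schedule: | P1 0-10 | P3 10-17 | P2 17-20 | P5 20-27 | P4 27-30 |
Completion: P1=10  P2=20  P3=17  P4=30  P5=27
Turnaround (C−A): P1=10  P2=16  P3=14  P4=22  P5=27
Finish order: P1 → P3 → P2 → P5 → P4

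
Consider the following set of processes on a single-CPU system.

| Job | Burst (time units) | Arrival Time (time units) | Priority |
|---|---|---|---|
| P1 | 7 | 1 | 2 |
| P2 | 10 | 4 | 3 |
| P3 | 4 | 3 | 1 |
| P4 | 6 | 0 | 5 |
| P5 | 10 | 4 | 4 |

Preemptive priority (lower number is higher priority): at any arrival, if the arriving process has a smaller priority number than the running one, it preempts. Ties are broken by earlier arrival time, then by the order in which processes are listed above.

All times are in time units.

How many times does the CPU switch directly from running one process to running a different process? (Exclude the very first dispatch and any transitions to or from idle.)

6

Gantt: | P4 0-1 | P1 1-3 | P3 3-7 | P1 7-12 | P2 12-22 | P5 22-32 | P4 32-37 |
Completion: P1=12  P2=22  P3=7  P4=37  P5=32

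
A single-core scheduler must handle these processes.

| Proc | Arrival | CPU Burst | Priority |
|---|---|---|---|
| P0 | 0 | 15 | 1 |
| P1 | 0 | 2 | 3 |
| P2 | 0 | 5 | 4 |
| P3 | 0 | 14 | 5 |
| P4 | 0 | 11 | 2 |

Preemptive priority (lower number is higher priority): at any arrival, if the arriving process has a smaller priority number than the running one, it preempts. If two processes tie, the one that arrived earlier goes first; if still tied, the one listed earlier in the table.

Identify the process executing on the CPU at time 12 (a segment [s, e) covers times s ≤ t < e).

Gantt: | P0 0-15 | P4 15-26 | P1 26-28 | P2 28-33 | P3 33-47 |
Completion: P0=15  P1=28  P2=33  P3=47  P4=26
Turnaround (C−A): P0=15  P1=28  P2=33  P3=47  P4=26

P0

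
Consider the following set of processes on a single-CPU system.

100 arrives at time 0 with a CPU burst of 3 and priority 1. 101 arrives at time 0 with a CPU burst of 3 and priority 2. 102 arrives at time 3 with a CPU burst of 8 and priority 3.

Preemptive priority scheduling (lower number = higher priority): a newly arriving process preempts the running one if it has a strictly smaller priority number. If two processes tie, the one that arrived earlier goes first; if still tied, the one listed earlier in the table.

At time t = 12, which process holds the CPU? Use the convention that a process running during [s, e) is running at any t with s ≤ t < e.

102

Schedule: | 100 0-3 | 101 3-6 | 102 6-14 |
Completion: 100=3  101=6  102=14
Turnaround (C−A): 100=3  101=6  102=11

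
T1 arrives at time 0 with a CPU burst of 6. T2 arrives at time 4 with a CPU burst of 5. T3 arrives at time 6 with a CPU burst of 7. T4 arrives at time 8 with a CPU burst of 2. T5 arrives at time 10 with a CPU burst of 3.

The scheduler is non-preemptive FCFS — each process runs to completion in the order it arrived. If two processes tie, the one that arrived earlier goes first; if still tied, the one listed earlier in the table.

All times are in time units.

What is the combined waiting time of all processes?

27

Gantt: | T1 0-6 | T2 6-11 | T3 11-18 | T4 18-20 | T5 20-23 |
Completion: T1=6  T2=11  T3=18  T4=20  T5=23
Waiting = turnaround − burst: T1=0, T2=2, T3=5, T4=10, T5=10
Total waiting = 0 + 2 + 5 + 10 + 10 = 27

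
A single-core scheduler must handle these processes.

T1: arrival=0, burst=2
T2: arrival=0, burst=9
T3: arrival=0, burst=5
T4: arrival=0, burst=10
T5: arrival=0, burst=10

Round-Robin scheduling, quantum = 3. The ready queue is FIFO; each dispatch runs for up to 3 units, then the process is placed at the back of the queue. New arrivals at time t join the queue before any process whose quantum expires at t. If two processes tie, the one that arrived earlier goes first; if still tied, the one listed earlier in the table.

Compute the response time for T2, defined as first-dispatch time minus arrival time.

2

Gantt: | T1 0-2 | T2 2-5 | T3 5-8 | T4 8-11 | T5 11-14 | T2 14-17 | T3 17-19 | T4 19-22 | T5 22-25 | T2 25-28 | T4 28-31 | T5 31-34 | T4 34-35 | T5 35-36 |
Completion: T1=2  T2=28  T3=19  T4=35  T5=36
Turnaround (C−A): T1=2  T2=28  T3=19  T4=35  T5=36
Response(T2) = first start − arrival = 2 − 0 = 2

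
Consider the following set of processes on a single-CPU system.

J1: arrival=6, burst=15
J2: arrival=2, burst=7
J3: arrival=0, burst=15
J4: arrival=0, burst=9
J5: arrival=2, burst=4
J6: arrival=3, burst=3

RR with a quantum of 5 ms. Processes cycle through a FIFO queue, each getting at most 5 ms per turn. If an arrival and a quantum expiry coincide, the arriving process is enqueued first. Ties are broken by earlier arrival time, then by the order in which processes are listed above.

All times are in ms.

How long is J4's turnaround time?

36

Gantt: | J3 0-5 | J4 5-10 | J2 10-15 | J5 15-19 | J6 19-22 | J3 22-27 | J1 27-32 | J4 32-36 | J2 36-38 | J3 38-43 | J1 43-53 |
Completion: J1=53  J2=38  J3=43  J4=36  J5=19  J6=22
Turnaround (C−A): J1=47  J2=36  J3=43  J4=36  J5=17  J6=19
Turnaround(J4) = completion − arrival = 36 − 0 = 36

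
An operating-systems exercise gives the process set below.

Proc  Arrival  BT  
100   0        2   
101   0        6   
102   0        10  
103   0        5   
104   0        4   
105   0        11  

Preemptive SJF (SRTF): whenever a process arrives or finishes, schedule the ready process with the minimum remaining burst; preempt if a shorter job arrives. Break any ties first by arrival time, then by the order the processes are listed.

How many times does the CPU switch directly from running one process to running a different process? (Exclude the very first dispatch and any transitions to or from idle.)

Schedule: | 100 0-2 | 104 2-6 | 103 6-11 | 101 11-17 | 102 17-27 | 105 27-38 |
Completion: 100=2  101=17  102=27  103=11  104=6  105=38
Turnaround (C−A): 100=2  101=17  102=27  103=11  104=6  105=38

5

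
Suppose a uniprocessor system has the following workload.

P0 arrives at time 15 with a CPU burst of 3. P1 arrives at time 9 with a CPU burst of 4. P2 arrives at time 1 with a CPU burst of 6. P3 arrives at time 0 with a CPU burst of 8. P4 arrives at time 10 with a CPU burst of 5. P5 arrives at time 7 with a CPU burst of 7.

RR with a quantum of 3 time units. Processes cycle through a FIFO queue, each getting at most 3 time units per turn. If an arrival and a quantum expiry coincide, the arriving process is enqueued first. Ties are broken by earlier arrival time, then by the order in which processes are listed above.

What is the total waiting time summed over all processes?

Schedule: | P3 0-3 | P2 3-6 | P3 6-9 | P2 9-12 | P5 12-15 | P1 15-18 | P3 18-20 | P4 20-23 | P0 23-26 | P5 26-29 | P1 29-30 | P4 30-32 | P5 32-33 |
Completion: P0=26  P1=30  P2=12  P3=20  P4=32  P5=33
Waiting = turnaround − burst: P0=8, P1=17, P2=5, P3=12, P4=17, P5=19
Total waiting = 8 + 17 + 5 + 12 + 17 + 19 = 78

78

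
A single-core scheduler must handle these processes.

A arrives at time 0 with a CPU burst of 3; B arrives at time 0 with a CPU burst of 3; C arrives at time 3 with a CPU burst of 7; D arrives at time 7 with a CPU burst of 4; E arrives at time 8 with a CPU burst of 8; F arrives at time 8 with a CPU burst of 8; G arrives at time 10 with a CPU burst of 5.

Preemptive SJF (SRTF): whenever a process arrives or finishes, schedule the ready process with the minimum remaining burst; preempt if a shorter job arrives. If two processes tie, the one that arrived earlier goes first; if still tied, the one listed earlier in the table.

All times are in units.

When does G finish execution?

16

Gantt: | A 0-3 | B 3-6 | C 6-7 | D 7-11 | G 11-16 | C 16-22 | E 22-30 | F 30-38 |
Completion: A=3  B=6  C=22  D=11  E=30  F=38  G=16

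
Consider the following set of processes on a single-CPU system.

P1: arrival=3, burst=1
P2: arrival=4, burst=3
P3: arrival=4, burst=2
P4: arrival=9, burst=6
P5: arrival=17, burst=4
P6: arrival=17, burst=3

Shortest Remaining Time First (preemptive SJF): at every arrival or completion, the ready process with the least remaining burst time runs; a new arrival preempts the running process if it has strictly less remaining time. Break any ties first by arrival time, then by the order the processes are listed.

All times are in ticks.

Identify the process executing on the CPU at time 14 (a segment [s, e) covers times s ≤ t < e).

P4

Gantt: | idle 0-3 | P1 3-4 | P3 4-6 | P2 6-9 | P4 9-15 | idle 15-17 | P6 17-20 | P5 20-24 |
Completion: P1=4  P2=9  P3=6  P4=15  P5=24  P6=20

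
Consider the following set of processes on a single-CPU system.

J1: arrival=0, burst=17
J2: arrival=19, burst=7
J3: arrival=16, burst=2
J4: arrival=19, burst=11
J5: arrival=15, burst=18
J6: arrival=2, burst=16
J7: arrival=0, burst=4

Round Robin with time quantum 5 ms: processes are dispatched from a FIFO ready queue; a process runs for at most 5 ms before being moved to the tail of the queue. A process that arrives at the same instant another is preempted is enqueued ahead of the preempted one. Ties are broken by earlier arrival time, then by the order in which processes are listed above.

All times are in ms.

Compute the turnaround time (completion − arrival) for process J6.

Gantt: | J1 0-5 | J7 5-9 | J6 9-14 | J1 14-19 | J6 19-24 | J5 24-29 | J3 29-31 | J2 31-36 | J4 36-41 | J1 41-46 | J6 46-51 | J5 51-56 | J2 56-58 | J4 58-63 | J1 63-65 | J6 65-66 | J5 66-71 | J4 71-72 | J5 72-75 |
Completion: J1=65  J2=58  J3=31  J4=72  J5=75  J6=66  J7=9
Turnaround (C−A): J1=65  J2=39  J3=15  J4=53  J5=60  J6=64  J7=9
Turnaround(J6) = completion − arrival = 66 − 2 = 64

64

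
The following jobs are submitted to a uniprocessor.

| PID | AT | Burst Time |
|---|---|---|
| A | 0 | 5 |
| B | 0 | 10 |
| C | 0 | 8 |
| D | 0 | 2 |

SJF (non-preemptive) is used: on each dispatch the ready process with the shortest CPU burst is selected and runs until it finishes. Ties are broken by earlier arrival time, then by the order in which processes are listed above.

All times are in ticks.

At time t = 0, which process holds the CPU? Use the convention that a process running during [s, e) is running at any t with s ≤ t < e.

D

Schedule: | D 0-2 | A 2-7 | C 7-15 | B 15-25 |
Completion: A=7  B=25  C=15  D=2
Turnaround (C−A): A=7  B=25  C=15  D=2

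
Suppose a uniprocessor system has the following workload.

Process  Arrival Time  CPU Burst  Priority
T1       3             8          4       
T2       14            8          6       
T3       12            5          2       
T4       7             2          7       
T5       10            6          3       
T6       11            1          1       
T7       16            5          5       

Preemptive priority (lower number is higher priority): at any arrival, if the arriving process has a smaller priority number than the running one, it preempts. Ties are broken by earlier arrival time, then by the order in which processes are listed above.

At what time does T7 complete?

Timeline: | idle 0-3 | T1 3-10 | T5 10-11 | T6 11-12 | T3 12-17 | T5 17-22 | T1 22-23 | T7 23-28 | T2 28-36 | T4 36-38 |
Completion: T1=23  T2=36  T3=17  T4=38  T5=22  T6=12  T7=28

28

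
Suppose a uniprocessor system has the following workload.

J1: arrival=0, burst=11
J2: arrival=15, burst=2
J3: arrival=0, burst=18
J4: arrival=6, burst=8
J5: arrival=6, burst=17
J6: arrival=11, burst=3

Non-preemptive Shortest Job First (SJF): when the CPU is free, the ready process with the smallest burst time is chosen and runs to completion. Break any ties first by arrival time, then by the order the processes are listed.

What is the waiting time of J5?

18

Timeline: | J1 0-11 | J6 11-14 | J4 14-22 | J2 22-24 | J5 24-41 | J3 41-59 |
Completion: J1=11  J2=24  J3=59  J4=22  J5=41  J6=14
Turnaround (C−A): J1=11  J2=9  J3=59  J4=16  J5=35  J6=3
Waiting(J5) = turnaround − burst = 35 − 17 = 18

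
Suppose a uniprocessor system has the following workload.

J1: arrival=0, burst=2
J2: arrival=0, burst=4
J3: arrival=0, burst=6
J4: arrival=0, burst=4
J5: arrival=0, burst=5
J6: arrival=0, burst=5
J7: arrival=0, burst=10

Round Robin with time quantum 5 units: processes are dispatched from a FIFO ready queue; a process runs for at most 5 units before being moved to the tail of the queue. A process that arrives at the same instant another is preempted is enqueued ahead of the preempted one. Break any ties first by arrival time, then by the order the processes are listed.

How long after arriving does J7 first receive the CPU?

25

Schedule: | J1 0-2 | J2 2-6 | J3 6-11 | J4 11-15 | J5 15-20 | J6 20-25 | J7 25-30 | J3 30-31 | J7 31-36 |
Completion: J1=2  J2=6  J3=31  J4=15  J5=20  J6=25  J7=36
Response(J7) = first start − arrival = 25 − 0 = 25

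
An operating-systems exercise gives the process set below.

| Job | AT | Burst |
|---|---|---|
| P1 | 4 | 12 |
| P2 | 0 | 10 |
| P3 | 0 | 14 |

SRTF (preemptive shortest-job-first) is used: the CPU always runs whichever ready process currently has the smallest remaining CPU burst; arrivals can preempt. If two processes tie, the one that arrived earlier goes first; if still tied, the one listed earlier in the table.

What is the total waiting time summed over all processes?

Schedule: | P2 0-10 | P1 10-22 | P3 22-36 |
Completion: P1=22  P2=10  P3=36
Turnaround (C−A): P1=18  P2=10  P3=36
Waiting = turnaround − burst: P1=6, P2=0, P3=22
Total waiting = 6 + 0 + 22 = 28

28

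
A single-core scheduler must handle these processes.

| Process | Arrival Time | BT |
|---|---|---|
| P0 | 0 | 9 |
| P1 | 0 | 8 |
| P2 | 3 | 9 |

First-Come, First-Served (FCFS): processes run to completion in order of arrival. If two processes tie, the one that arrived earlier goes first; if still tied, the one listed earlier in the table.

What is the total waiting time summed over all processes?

23

Timeline: | P0 0-9 | P1 9-17 | P2 17-26 |
Completion: P0=9  P1=17  P2=26
Waiting = turnaround − burst: P0=0, P1=9, P2=14
Total waiting = 0 + 9 + 14 = 23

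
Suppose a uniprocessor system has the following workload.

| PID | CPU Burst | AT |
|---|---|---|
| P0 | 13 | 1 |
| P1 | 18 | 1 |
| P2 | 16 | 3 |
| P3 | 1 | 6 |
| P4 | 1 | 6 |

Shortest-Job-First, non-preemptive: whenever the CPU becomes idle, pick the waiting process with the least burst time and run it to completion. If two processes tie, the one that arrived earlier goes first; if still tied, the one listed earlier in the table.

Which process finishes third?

Timeline: | idle 0-1 | P0 1-14 | P3 14-15 | P4 15-16 | P2 16-32 | P1 32-50 |
Completion: P0=14  P1=50  P2=32  P3=15  P4=16
Finish order: P0 → P3 → P4 → P2 → P1

P4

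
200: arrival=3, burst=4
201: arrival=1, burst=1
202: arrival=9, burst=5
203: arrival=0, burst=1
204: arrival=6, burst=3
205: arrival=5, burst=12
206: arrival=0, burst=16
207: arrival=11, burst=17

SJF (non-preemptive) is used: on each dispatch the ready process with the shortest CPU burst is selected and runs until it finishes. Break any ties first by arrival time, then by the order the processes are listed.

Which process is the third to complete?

Schedule: | 203 0-1 | 201 1-2 | 206 2-18 | 204 18-21 | 200 21-25 | 202 25-30 | 205 30-42 | 207 42-59 |
Completion: 200=25  201=2  202=30  203=1  204=21  205=42  206=18  207=59
Turnaround (C−A): 200=22  201=1  202=21  203=1  204=15  205=37  206=18  207=48
Finish order: 203 → 201 → 206 → 204 → 200 → 202 → 205 → 207

206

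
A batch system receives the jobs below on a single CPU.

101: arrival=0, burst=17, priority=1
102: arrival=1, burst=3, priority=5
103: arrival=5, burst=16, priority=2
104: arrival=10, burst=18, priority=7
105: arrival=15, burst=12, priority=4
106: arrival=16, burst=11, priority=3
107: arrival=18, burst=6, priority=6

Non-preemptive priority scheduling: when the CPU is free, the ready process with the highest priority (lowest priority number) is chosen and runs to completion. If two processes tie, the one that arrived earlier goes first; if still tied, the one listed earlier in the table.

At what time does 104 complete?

Schedule: | 101 0-17 | 103 17-33 | 106 33-44 | 105 44-56 | 102 56-59 | 107 59-65 | 104 65-83 |
Completion: 101=17  102=59  103=33  104=83  105=56  106=44  107=65
Turnaround (C−A): 101=17  102=58  103=28  104=73  105=41  106=28  107=47

83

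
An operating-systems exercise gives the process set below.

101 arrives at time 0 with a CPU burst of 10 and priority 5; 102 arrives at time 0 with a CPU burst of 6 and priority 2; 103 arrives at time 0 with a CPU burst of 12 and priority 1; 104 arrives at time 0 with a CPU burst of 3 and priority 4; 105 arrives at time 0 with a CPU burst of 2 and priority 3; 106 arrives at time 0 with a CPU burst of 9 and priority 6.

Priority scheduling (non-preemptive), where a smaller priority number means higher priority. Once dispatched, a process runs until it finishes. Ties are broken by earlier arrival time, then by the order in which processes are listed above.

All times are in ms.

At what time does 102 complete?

Schedule: | 103 0-12 | 102 12-18 | 105 18-20 | 104 20-23 | 101 23-33 | 106 33-42 |
Completion: 101=33  102=18  103=12  104=23  105=20  106=42

18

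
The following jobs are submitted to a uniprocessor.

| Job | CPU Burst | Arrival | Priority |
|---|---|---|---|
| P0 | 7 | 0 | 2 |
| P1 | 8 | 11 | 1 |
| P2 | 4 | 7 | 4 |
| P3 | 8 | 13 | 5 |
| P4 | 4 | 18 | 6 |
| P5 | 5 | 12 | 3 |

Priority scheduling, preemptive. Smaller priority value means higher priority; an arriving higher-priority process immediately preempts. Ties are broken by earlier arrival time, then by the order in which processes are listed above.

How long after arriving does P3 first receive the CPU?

11

Gantt: | P0 0-7 | P2 7-11 | P1 11-19 | P5 19-24 | P3 24-32 | P4 32-36 |
Completion: P0=7  P1=19  P2=11  P3=32  P4=36  P5=24
Turnaround (C−A): P0=7  P1=8  P2=4  P3=19  P4=18  P5=12
Response(P3) = first start − arrival = 24 − 13 = 11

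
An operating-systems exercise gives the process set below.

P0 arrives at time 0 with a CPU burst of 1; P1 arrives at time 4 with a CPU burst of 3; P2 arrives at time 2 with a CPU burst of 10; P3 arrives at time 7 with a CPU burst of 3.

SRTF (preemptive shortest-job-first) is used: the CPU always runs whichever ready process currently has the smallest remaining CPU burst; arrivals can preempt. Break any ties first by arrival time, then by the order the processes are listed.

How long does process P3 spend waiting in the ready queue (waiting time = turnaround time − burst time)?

Schedule: | P0 0-1 | idle 1-2 | P2 2-4 | P1 4-7 | P3 7-10 | P2 10-18 |
Completion: P0=1  P1=7  P2=18  P3=10
Turnaround (C−A): P0=1  P1=3  P2=16  P3=3
Waiting(P3) = turnaround − burst = 3 − 3 = 0

0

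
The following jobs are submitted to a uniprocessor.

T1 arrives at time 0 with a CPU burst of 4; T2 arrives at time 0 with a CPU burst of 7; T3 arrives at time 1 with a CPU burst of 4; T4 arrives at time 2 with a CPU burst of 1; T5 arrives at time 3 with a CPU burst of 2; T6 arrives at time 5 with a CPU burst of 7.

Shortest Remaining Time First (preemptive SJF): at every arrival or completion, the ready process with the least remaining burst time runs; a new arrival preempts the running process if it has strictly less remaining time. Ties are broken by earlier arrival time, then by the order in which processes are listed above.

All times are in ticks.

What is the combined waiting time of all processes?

33

Timeline: | T1 0-2 | T4 2-3 | T1 3-5 | T5 5-7 | T3 7-11 | T2 11-18 | T6 18-25 |
Completion: T1=5  T2=18  T3=11  T4=3  T5=7  T6=25
Waiting = turnaround − burst: T1=1, T2=11, T3=6, T4=0, T5=2, T6=13
Total waiting = 1 + 11 + 6 + 0 + 2 + 13 = 33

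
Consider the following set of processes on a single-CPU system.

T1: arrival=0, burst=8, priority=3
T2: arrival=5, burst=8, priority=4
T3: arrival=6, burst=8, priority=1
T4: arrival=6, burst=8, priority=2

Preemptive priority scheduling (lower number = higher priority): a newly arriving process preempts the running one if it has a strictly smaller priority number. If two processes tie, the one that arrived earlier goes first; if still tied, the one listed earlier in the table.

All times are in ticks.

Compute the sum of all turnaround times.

75

Gantt: | T1 0-6 | T3 6-14 | T4 14-22 | T1 22-24 | T2 24-32 |
Completion: T1=24  T2=32  T3=14  T4=22
Turnaround = completion − arrival: T1=24, T2=27, T3=8, T4=16
Total turnaround = 24 + 27 + 8 + 16 = 75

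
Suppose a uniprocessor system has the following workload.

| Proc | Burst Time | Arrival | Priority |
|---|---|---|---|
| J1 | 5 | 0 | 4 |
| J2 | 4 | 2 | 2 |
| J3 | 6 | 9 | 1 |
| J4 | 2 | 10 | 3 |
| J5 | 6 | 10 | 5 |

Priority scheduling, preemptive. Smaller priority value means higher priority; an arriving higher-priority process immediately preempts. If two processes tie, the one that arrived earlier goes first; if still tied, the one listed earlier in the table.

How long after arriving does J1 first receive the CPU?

Timeline: | J1 0-2 | J2 2-6 | J1 6-9 | J3 9-15 | J4 15-17 | J5 17-23 |
Completion: J1=9  J2=6  J3=15  J4=17  J5=23
Turnaround (C−A): J1=9  J2=4  J3=6  J4=7  J5=13
Response(J1) = first start − arrival = 0 − 0 = 0

0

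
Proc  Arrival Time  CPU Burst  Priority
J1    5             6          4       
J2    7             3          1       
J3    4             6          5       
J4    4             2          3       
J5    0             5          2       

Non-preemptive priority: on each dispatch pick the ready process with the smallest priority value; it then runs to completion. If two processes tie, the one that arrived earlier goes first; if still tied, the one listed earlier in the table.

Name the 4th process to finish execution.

J1

Timeline: | J5 0-5 | J4 5-7 | J2 7-10 | J1 10-16 | J3 16-22 |
Completion: J1=16  J2=10  J3=22  J4=7  J5=5
Finish order: J5 → J4 → J2 → J1 → J3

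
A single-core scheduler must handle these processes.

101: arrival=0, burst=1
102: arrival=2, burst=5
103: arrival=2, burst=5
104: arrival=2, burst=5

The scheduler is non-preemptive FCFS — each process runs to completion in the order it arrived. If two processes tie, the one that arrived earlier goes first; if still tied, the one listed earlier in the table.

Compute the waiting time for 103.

Schedule: | 101 0-1 | idle 1-2 | 102 2-7 | 103 7-12 | 104 12-17 |
Completion: 101=1  102=7  103=12  104=17
Waiting(103) = turnaround − burst = 10 − 5 = 5

5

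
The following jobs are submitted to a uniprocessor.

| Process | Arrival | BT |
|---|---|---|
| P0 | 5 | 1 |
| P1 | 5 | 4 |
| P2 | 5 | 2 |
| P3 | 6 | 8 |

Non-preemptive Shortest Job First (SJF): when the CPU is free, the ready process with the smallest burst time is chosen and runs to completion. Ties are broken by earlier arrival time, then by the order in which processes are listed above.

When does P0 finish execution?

Timeline: | idle 0-5 | P0 5-6 | P2 6-8 | P1 8-12 | P3 12-20 |
Completion: P0=6  P1=12  P2=8  P3=20
Turnaround (C−A): P0=1  P1=7  P2=3  P3=14

6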